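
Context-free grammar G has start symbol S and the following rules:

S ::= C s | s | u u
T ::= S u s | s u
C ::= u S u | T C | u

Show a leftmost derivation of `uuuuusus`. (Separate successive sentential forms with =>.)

S=>Cs=>uSus=>uCsus=>uuSusus=>uuuuusus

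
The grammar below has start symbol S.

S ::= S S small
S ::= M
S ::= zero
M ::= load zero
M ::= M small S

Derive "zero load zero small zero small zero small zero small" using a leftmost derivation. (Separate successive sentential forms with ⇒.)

S ⇒ S S small   [S ::= S S small]
S S small ⇒ S S small S small   [S ::= S S small]
S S small S small ⇒ zero S small S small   [S ::= zero]
zero S small S small ⇒ zero M small S small   [S ::= M]
zero M small S small ⇒ zero M small S small S small   [M ::= M small S]
zero M small S small S small ⇒ zero M small S small S small S small   [M ::= M small S]
zero M small S small S small S small ⇒ zero load zero small S small S small S small   [M ::= load zero]
zero load zero small S small S small S small ⇒ zero load zero small zero small S small S small   [S ::= zero]
zero load zero small zero small S small S small ⇒ zero load zero small zero small zero small S small   [S ::= zero]
zero load zero small zero small zero small S small ⇒ zero load zero small zero small zero small zero small   [S ::= zero]

S ⇒ S S small ⇒ S S small S small ⇒ zero S small S small ⇒ zero M small S small ⇒ zero M small S small S small ⇒ zero M small S small S small S small ⇒ zero load zero small S small S small S small ⇒ zero load zero small zero small S small S small ⇒ zero load zero small zero small zero small S small ⇒ zero load zero small zero small zero small zero small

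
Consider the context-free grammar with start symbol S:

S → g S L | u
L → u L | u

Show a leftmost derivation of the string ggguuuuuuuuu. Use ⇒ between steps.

S ⇒ gSL ⇒ ggSLL ⇒ gggSLLL ⇒ ggguLLL ⇒ ggguuLLL ⇒ ggguuuLLL ⇒ ggguuuuLL ⇒ ggguuuuuL ⇒ ggguuuuuuL ⇒ ggguuuuuuuL ⇒ ggguuuuuuuuL ⇒ ggguuuuuuuuu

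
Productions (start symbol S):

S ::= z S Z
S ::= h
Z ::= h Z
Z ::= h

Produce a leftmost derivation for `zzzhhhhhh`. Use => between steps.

S => zSZ   [S ::= z S Z]
zSZ => zzSZZ   [S ::= z S Z]
zzSZZ => zzzSZZZ   [S ::= z S Z]
zzzSZZZ => zzzhZZZ   [S ::= h]
zzzhZZZ => zzzhhZZZ   [Z ::= h Z]
zzzhhZZZ => zzzhhhZZ   [Z ::= h]
zzzhhhZZ => zzzhhhhZZ   [Z ::= h Z]
zzzhhhhZZ => zzzhhhhhZ   [Z ::= h]
zzzhhhhhZ => zzzhhhhhh   [Z ::= h]

S => zSZ => zzSZZ => zzzSZZZ => zzzhZZZ => zzzhhZZZ => zzzhhhZZ => zzzhhhhZZ => zzzhhhhhZ => zzzhhhhhh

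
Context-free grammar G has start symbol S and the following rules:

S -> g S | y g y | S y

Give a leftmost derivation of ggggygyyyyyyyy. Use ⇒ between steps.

S ⇒ Sy   [S -> S y]
Sy ⇒ gSy   [S -> g S]
gSy ⇒ gSyy   [S -> S y]
gSyy ⇒ gSyyy   [S -> S y]
gSyyy ⇒ gSyyyy   [S -> S y]
gSyyyy ⇒ ggSyyyy   [S -> g S]
ggSyyyy ⇒ ggSyyyyy   [S -> S y]
ggSyyyyy ⇒ gggSyyyyy   [S -> g S]
gggSyyyyy ⇒ ggggSyyyyy   [S -> g S]
ggggSyyyyy ⇒ ggggSyyyyyy   [S -> S y]
ggggSyyyyyy ⇒ ggggSyyyyyyy   [S -> S y]
ggggSyyyyyyy ⇒ ggggygyyyyyyyy   [S -> y g y]

S⇒Sy⇒gSy⇒gSyy⇒gSyyy⇒gSyyyy⇒ggSyyyy⇒ggSyyyyy⇒gggSyyyyy⇒ggggSyyyyy⇒ggggSyyyyyy⇒ggggSyyyyyyy⇒ggggygyyyyyyyy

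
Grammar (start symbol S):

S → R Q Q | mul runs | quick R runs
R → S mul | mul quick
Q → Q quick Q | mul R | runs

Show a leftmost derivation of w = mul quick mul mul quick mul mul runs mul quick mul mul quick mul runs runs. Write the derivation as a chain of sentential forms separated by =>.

S => R Q Q => S mul Q Q => R Q Q mul Q Q => mul quick Q Q mul Q Q => mul quick mul R Q mul Q Q => mul quick mul mul quick Q mul Q Q => mul quick mul mul quick Q quick Q mul Q Q => mul quick mul mul quick mul R quick Q mul Q Q => mul quick mul mul quick mul S mul quick Q mul Q Q => mul quick mul mul quick mul mul runs mul quick Q mul Q Q => mul quick mul mul quick mul mul runs mul quick mul R mul Q Q => mul quick mul mul quick mul mul runs mul quick mul mul quick mul Q Q => mul quick mul mul quick mul mul runs mul quick mul mul quick mul runs Q => mul quick mul mul quick mul mul runs mul quick mul mul quick mul runs runs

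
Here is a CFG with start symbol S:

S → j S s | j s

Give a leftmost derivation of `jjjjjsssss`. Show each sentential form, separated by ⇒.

S⇒jSs⇒jjSss⇒jjjSsss⇒jjjjSssss⇒jjjjjsssss

S ⇒ jSs   [S → j S s]
jSs ⇒ jjSss   [S → j S s]
jjSss ⇒ jjjSsss   [S → j S s]
jjjSsss ⇒ jjjjSssss   [S → j S s]
jjjjSssss ⇒ jjjjjsssss   [S → j s]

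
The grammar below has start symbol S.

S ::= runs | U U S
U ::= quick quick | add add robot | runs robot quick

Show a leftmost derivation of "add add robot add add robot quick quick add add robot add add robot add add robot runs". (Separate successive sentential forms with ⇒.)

S ⇒ U U S ⇒ add add robot U S ⇒ add add robot add add robot S ⇒ add add robot add add robot U U S ⇒ add add robot add add robot quick quick U S ⇒ add add robot add add robot quick quick add add robot S ⇒ add add robot add add robot quick quick add add robot U U S ⇒ add add robot add add robot quick quick add add robot add add robot U S ⇒ add add robot add add robot quick quick add add robot add add robot add add robot S ⇒ add add robot add add robot quick quick add add robot add add robot add add robot runs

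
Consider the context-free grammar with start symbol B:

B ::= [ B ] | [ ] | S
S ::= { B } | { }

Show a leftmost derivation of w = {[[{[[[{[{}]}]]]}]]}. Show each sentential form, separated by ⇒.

B ⇒ S ⇒ {B} ⇒ {[B]} ⇒ {[[B]]} ⇒ {[[S]]} ⇒ {[[{B}]]} ⇒ {[[{[B]}]]} ⇒ {[[{[[B]]}]]} ⇒ {[[{[[[B]]]}]]} ⇒ {[[{[[[S]]]}]]} ⇒ {[[{[[[{B}]]]}]]} ⇒ {[[{[[[{[B]}]]]}]]} ⇒ {[[{[[[{[S]}]]]}]]} ⇒ {[[{[[[{[{}]}]]]}]]}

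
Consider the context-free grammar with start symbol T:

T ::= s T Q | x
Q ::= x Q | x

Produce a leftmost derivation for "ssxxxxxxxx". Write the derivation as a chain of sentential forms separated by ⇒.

T⇒sTQ⇒ssTQQ⇒ssxQQ⇒ssxxQQ⇒ssxxxQQ⇒ssxxxxQQ⇒ssxxxxxQQ⇒ssxxxxxxQQ⇒ssxxxxxxxQ⇒ssxxxxxxxx

T ⇒ sTQ   [T ::= s T Q]
sTQ ⇒ ssTQQ   [T ::= s T Q]
ssTQQ ⇒ ssxQQ   [T ::= x]
ssxQQ ⇒ ssxxQQ   [Q ::= x Q]
ssxxQQ ⇒ ssxxxQQ   [Q ::= x Q]
ssxxxQQ ⇒ ssxxxxQQ   [Q ::= x Q]
ssxxxxQQ ⇒ ssxxxxxQQ   [Q ::= x Q]
ssxxxxxQQ ⇒ ssxxxxxxQQ   [Q ::= x Q]
ssxxxxxxQQ ⇒ ssxxxxxxxQ   [Q ::= x]
ssxxxxxxxQ ⇒ ssxxxxxxxx   [Q ::= x]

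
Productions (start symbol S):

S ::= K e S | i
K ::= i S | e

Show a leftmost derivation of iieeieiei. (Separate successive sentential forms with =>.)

S => KeS => iSeS => iKeSeS => iiSeSeS => iiKeSeSeS => iieeSeSeS => iieeieSeS => iieeieieS => iieeieiei

S => KeS   [S ::= K e S]
KeS => iSeS   [K ::= i S]
iSeS => iKeSeS   [S ::= K e S]
iKeSeS => iiSeSeS   [K ::= i S]
iiSeSeS => iiKeSeSeS   [S ::= K e S]
iiKeSeSeS => iieeSeSeS   [K ::= e]
iieeSeSeS => iieeieSeS   [S ::= i]
iieeieSeS => iieeieieS   [S ::= i]
iieeieieS => iieeieiei   [S ::= i]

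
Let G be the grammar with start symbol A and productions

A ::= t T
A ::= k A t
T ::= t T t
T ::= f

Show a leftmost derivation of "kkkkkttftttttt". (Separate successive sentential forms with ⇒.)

A ⇒ kAt   [A ::= k A t]
kAt ⇒ kkAtt   [A ::= k A t]
kkAtt ⇒ kkkAttt   [A ::= k A t]
kkkAttt ⇒ kkkkAtttt   [A ::= k A t]
kkkkAtttt ⇒ kkkkkAttttt   [A ::= k A t]
kkkkkAttttt ⇒ kkkkktTttttt   [A ::= t T]
kkkkktTttttt ⇒ kkkkkttTtttttt   [T ::= t T t]
kkkkkttTtttttt ⇒ kkkkkttftttttt   [T ::= f]

A⇒kAt⇒kkAtt⇒kkkAttt⇒kkkkAtttt⇒kkkkkAttttt⇒kkkkktTttttt⇒kkkkkttTtttttt⇒kkkkkttftttttt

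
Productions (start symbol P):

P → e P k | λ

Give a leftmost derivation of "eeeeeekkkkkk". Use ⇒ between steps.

P⇒ePk⇒eePkk⇒eeePkkk⇒eeeePkkkk⇒eeeeePkkkkk⇒eeeeeePkkkkkk⇒eeeeeekkkkkk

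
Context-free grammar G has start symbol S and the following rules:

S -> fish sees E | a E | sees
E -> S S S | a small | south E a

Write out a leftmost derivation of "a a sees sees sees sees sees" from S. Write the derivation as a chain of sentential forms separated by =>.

S => a E   [S -> a E]
a E => a S S S   [E -> S S S]
a S S S => a a E S S   [S -> a E]
a a E S S => a a S S S S S   [E -> S S S]
a a S S S S S => a a sees S S S S   [S -> sees]
a a sees S S S S => a a sees sees S S S   [S -> sees]
a a sees sees S S S => a a sees sees sees S S   [S -> sees]
a a sees sees sees S S => a a sees sees sees sees S   [S -> sees]
a a sees sees sees sees S => a a sees sees sees sees sees   [S -> sees]

S => a E => a S S S => a a E S S => a a S S S S S => a a sees S S S S => a a sees sees S S S => a a sees sees sees S S => a a sees sees sees sees S => a a sees sees sees sees sees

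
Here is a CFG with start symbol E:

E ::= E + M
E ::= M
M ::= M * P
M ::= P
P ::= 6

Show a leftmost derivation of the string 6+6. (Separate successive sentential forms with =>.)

E => E+M => M+M => P+M => 6+M => 6+P => 6+6

E => E+M   [E ::= E + M]
E+M => M+M   [E ::= M]
M+M => P+M   [M ::= P]
P+M => 6+M   [P ::= 6]
6+M => 6+P   [M ::= P]
6+P => 6+6   [P ::= 6]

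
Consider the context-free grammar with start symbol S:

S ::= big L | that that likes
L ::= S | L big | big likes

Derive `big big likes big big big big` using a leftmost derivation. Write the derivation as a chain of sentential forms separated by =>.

S => big L => big L big => big L big big => big L big big big => big L big big big big => big big likes big big big big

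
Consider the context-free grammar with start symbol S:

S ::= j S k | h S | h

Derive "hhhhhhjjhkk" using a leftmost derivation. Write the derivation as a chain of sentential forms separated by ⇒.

S ⇒ hS   [S ::= h S]
hS ⇒ hhS   [S ::= h S]
hhS ⇒ hhhS   [S ::= h S]
hhhS ⇒ hhhhS   [S ::= h S]
hhhhS ⇒ hhhhhS   [S ::= h S]
hhhhhS ⇒ hhhhhhS   [S ::= h S]
hhhhhhS ⇒ hhhhhhjSk   [S ::= j S k]
hhhhhhjSk ⇒ hhhhhhjjSkk   [S ::= j S k]
hhhhhhjjSkk ⇒ hhhhhhjjhkk   [S ::= h]

S ⇒ hS ⇒ hhS ⇒ hhhS ⇒ hhhhS ⇒ hhhhhS ⇒ hhhhhhS ⇒ hhhhhhjSk ⇒ hhhhhhjjSkk ⇒ hhhhhhjjhkk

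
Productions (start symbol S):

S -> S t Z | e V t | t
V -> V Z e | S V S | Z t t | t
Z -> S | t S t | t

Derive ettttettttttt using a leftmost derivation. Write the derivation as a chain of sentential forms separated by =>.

S => StZ => StZtZ => StZtZtZ => eVttZtZtZ => etttZtZtZ => ettttSttZtZ => etttteVtttZtZ => ettttettttZtZ => ettttettttttZ => ettttettttttt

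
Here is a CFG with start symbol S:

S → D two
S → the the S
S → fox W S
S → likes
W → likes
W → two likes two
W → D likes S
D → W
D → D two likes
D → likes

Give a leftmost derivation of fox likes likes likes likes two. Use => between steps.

S => fox W S => fox D likes S S => fox likes likes S S => fox likes likes likes S => fox likes likes likes D two => fox likes likes likes likes two

S => fox W S   [S → fox W S]
fox W S => fox D likes S S   [W → D likes S]
fox D likes S S => fox likes likes S S   [D → likes]
fox likes likes S S => fox likes likes likes S   [S → likes]
fox likes likes likes S => fox likes likes likes D two   [S → D two]
fox likes likes likes D two => fox likes likes likes likes two   [D → likes]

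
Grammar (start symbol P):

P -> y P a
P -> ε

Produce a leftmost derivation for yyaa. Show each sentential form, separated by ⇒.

P ⇒ yPa ⇒ yyPaa ⇒ yyaa

P ⇒ yPa   [P -> y P a]
yPa ⇒ yyPaa   [P -> y P a]
yyPaa ⇒ yyaa   [P -> ε]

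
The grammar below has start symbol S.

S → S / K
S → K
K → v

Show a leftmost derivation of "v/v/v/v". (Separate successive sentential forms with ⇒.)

S ⇒ S/K   [S → S / K]
S/K ⇒ S/K/K   [S → S / K]
S/K/K ⇒ S/K/K/K   [S → S / K]
S/K/K/K ⇒ K/K/K/K   [S → K]
K/K/K/K ⇒ v/K/K/K   [K → v]
v/K/K/K ⇒ v/v/K/K   [K → v]
v/v/K/K ⇒ v/v/v/K   [K → v]
v/v/v/K ⇒ v/v/v/v   [K → v]

S ⇒ S/K ⇒ S/K/K ⇒ S/K/K/K ⇒ K/K/K/K ⇒ v/K/K/K ⇒ v/v/K/K ⇒ v/v/v/K ⇒ v/v/v/v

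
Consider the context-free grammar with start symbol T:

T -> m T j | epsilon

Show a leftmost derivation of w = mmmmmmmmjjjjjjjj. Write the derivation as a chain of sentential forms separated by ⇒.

T⇒mTj⇒mmTjj⇒mmmTjjj⇒mmmmTjjjj⇒mmmmmTjjjjj⇒mmmmmmTjjjjjj⇒mmmmmmmTjjjjjjj⇒mmmmmmmmTjjjjjjjj⇒mmmmmmmmjjjjjjjj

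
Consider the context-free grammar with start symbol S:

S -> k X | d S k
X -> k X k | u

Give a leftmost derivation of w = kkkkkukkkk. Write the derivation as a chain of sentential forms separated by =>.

S=>kX=>kkXk=>kkkXkk=>kkkkXkkk=>kkkkkXkkkk=>kkkkkukkkk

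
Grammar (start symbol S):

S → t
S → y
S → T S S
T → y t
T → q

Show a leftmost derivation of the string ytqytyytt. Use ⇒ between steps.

S ⇒ TSS   [S → T S S]
TSS ⇒ ytSS   [T → y t]
ytSS ⇒ ytTSSS   [S → T S S]
ytTSSS ⇒ ytqSSS   [T → q]
ytqSSS ⇒ ytqTSSSS   [S → T S S]
ytqTSSSS ⇒ ytqytSSSS   [T → y t]
ytqytSSSS ⇒ ytqytySSS   [S → y]
ytqytySSS ⇒ ytqytyySS   [S → y]
ytqytyySS ⇒ ytqytyytS   [S → t]
ytqytyytS ⇒ ytqytyytt   [S → t]

S ⇒ TSS ⇒ ytSS ⇒ ytTSSS ⇒ ytqSSS ⇒ ytqTSSSS ⇒ ytqytSSSS ⇒ ytqytySSS ⇒ ytqytyySS ⇒ ytqytyytS ⇒ ytqytyytt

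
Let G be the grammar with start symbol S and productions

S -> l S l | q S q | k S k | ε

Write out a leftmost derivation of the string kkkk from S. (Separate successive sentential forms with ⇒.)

S ⇒ kSk ⇒ kkSkk ⇒ kkkk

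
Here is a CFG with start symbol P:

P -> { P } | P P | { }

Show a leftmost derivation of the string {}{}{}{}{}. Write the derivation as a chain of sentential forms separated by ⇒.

P ⇒ PP   [P -> P P]
PP ⇒ PPP   [P -> P P]
PPP ⇒ PPPP   [P -> P P]
PPPP ⇒ PPPPP   [P -> P P]
PPPPP ⇒ {}PPPP   [P -> { }]
{}PPPP ⇒ {}{}PPP   [P -> { }]
{}{}PPP ⇒ {}{}{}PP   [P -> { }]
{}{}{}PP ⇒ {}{}{}{}P   [P -> { }]
{}{}{}{}P ⇒ {}{}{}{}{}   [P -> { }]

P⇒PP⇒PPP⇒PPPP⇒PPPPP⇒{}PPPP⇒{}{}PPP⇒{}{}{}PP⇒{}{}{}{}P⇒{}{}{}{}{}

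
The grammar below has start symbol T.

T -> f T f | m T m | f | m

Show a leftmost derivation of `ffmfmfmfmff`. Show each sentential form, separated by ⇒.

T ⇒ fTf ⇒ ffTff ⇒ ffmTmff ⇒ ffmfTfmff ⇒ ffmfmTmfmff ⇒ ffmfmfmfmff

T ⇒ fTf   [T -> f T f]
fTf ⇒ ffTff   [T -> f T f]
ffTff ⇒ ffmTmff   [T -> m T m]
ffmTmff ⇒ ffmfTfmff   [T -> f T f]
ffmfTfmff ⇒ ffmfmTmfmff   [T -> m T m]
ffmfmTmfmff ⇒ ffmfmfmfmff   [T -> f]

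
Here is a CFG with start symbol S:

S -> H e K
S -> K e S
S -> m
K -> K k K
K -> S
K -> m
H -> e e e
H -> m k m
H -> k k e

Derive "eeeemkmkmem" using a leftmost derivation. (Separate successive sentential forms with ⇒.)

S ⇒ HeK ⇒ eeeeK ⇒ eeeeS ⇒ eeeeKeS ⇒ eeeeKkKeS ⇒ eeeeKkKkKeS ⇒ eeeemkKkKeS ⇒ eeeemkmkKeS ⇒ eeeemkmkmeS ⇒ eeeemkmkmem

S ⇒ HeK   [S -> H e K]
HeK ⇒ eeeeK   [H -> e e e]
eeeeK ⇒ eeeeS   [K -> S]
eeeeS ⇒ eeeeKeS   [S -> K e S]
eeeeKeS ⇒ eeeeKkKeS   [K -> K k K]
eeeeKkKeS ⇒ eeeeKkKkKeS   [K -> K k K]
eeeeKkKkKeS ⇒ eeeemkKkKeS   [K -> m]
eeeemkKkKeS ⇒ eeeemkmkKeS   [K -> m]
eeeemkmkKeS ⇒ eeeemkmkmeS   [K -> m]
eeeemkmkmeS ⇒ eeeemkmkmem   [S -> m]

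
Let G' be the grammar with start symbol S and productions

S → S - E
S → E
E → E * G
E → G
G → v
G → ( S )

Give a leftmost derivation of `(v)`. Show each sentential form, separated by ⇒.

S ⇒ E   [S → E]
E ⇒ G   [E → G]
G ⇒ (S)   [G → ( S )]
(S) ⇒ (E)   [S → E]
(E) ⇒ (G)   [E → G]
(G) ⇒ (v)   [G → v]

S ⇒ E ⇒ G ⇒ (S) ⇒ (E) ⇒ (G) ⇒ (v)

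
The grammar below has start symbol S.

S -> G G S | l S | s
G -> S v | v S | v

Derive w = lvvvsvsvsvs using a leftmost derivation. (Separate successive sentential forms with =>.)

S => lS => lGGS => lvSGS => lvGGSGS => lvvSGSGS => lvvGGSGSGS => lvvvSGSGSGS => lvvvsGSGSGS => lvvvsvSGSGS => lvvvsvsGSGS => lvvvsvsvSGS => lvvvsvsvsGS => lvvvsvsvsvS => lvvvsvsvsvs

S => lS   [S -> l S]
lS => lGGS   [S -> G G S]
lGGS => lvSGS   [G -> v S]
lvSGS => lvGGSGS   [S -> G G S]
lvGGSGS => lvvSGSGS   [G -> v S]
lvvSGSGS => lvvGGSGSGS   [S -> G G S]
lvvGGSGSGS => lvvvSGSGSGS   [G -> v S]
lvvvSGSGSGS => lvvvsGSGSGS   [S -> s]
lvvvsGSGSGS => lvvvsvSGSGS   [G -> v]
lvvvsvSGSGS => lvvvsvsGSGS   [S -> s]
lvvvsvsGSGS => lvvvsvsvSGS   [G -> v]
lvvvsvsvSGS => lvvvsvsvsGS   [S -> s]
lvvvsvsvsGS => lvvvsvsvsvS   [G -> v]
lvvvsvsvsvS => lvvvsvsvsvs   [S -> s]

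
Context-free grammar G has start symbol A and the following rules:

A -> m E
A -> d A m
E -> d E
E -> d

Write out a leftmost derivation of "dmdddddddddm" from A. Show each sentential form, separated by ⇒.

A ⇒ dAm ⇒ dmEm ⇒ dmdEm ⇒ dmddEm ⇒ dmdddEm ⇒ dmddddEm ⇒ dmdddddEm ⇒ dmddddddEm ⇒ dmdddddddEm ⇒ dmddddddddEm ⇒ dmdddddddddm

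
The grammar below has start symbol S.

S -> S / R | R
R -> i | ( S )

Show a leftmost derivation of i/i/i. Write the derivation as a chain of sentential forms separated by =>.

S => S/R   [S -> S / R]
S/R => S/R/R   [S -> S / R]
S/R/R => R/R/R   [S -> R]
R/R/R => i/R/R   [R -> i]
i/R/R => i/i/R   [R -> i]
i/i/R => i/i/i   [R -> i]

S => S/R => S/R/R => R/R/R => i/R/R => i/i/R => i/i/i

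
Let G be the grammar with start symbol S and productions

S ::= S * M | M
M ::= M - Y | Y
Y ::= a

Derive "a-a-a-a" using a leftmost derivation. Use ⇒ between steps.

S ⇒ M   [S ::= M]
M ⇒ M-Y   [M ::= M - Y]
M-Y ⇒ M-Y-Y   [M ::= M - Y]
M-Y-Y ⇒ M-Y-Y-Y   [M ::= M - Y]
M-Y-Y-Y ⇒ Y-Y-Y-Y   [M ::= Y]
Y-Y-Y-Y ⇒ a-Y-Y-Y   [Y ::= a]
a-Y-Y-Y ⇒ a-a-Y-Y   [Y ::= a]
a-a-Y-Y ⇒ a-a-a-Y   [Y ::= a]
a-a-a-Y ⇒ a-a-a-a   [Y ::= a]

S ⇒ M ⇒ M-Y ⇒ M-Y-Y ⇒ M-Y-Y-Y ⇒ Y-Y-Y-Y ⇒ a-Y-Y-Y ⇒ a-a-Y-Y ⇒ a-a-a-Y ⇒ a-a-a-a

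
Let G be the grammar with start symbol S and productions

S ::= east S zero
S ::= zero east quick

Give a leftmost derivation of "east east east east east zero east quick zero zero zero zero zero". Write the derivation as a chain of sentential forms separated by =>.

S => east S zero => east east S zero zero => east east east S zero zero zero => east east east east S zero zero zero zero => east east east east east S zero zero zero zero zero => east east east east east zero east quick zero zero zero zero zero

S => east S zero   [S ::= east S zero]
east S zero => east east S zero zero   [S ::= east S zero]
east east S zero zero => east east east S zero zero zero   [S ::= east S zero]
east east east S zero zero zero => east east east east S zero zero zero zero   [S ::= east S zero]
east east east east S zero zero zero zero => east east east east east S zero zero zero zero zero   [S ::= east S zero]
east east east east east S zero zero zero zero zero => east east east east east zero east quick zero zero zero zero zero   [S ::= zero east quick]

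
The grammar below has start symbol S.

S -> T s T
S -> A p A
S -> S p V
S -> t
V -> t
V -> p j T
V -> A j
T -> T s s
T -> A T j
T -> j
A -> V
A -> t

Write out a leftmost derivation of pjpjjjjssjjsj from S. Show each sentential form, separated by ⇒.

S ⇒ TsT   [S -> T s T]
TsT ⇒ ATjsT   [T -> A T j]
ATjsT ⇒ VTjsT   [A -> V]
VTjsT ⇒ pjTTjsT   [V -> p j T]
pjTTjsT ⇒ pjTssTjsT   [T -> T s s]
pjTssTjsT ⇒ pjATjssTjsT   [T -> A T j]
pjATjssTjsT ⇒ pjVTjssTjsT   [A -> V]
pjVTjssTjsT ⇒ pjpjTTjssTjsT   [V -> p j T]
pjpjTTjssTjsT ⇒ pjpjjTjssTjsT   [T -> j]
pjpjjTjssTjsT ⇒ pjpjjjjssTjsT   [T -> j]
pjpjjjjssTjsT ⇒ pjpjjjjssjjsT   [T -> j]
pjpjjjjssjjsT ⇒ pjpjjjjssjjsj   [T -> j]

S⇒TsT⇒ATjsT⇒VTjsT⇒pjTTjsT⇒pjTssTjsT⇒pjATjssTjsT⇒pjVTjssTjsT⇒pjpjTTjssTjsT⇒pjpjjTjssTjsT⇒pjpjjjjssTjsT⇒pjpjjjjssjjsT⇒pjpjjjjssjjsj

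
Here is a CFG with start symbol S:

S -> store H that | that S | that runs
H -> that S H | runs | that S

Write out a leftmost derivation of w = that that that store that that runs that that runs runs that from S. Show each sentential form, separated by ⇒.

S ⇒ that S ⇒ that that S ⇒ that that that S ⇒ that that that store H that ⇒ that that that store that S H that ⇒ that that that store that that runs H that ⇒ that that that store that that runs that S H that ⇒ that that that store that that runs that that runs H that ⇒ that that that store that that runs that that runs runs that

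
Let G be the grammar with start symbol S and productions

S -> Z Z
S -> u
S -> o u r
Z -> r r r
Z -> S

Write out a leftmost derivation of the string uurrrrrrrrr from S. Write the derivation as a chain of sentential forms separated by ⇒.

S⇒ZZ⇒SZ⇒ZZZ⇒SZZ⇒ZZZZ⇒SZZZ⇒ZZZZZ⇒SZZZZ⇒uZZZZ⇒uSZZZ⇒uuZZZ⇒uurrrZZ⇒uurrrrrrZ⇒uurrrrrrrrr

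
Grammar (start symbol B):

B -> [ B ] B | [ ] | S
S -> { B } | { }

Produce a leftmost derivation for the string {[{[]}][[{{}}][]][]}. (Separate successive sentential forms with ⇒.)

B⇒S⇒{B}⇒{[B]B}⇒{[S]B}⇒{[{B}]B}⇒{[{[]}]B}⇒{[{[]}][B]B}⇒{[{[]}][[B]B]B}⇒{[{[]}][[S]B]B}⇒{[{[]}][[{B}]B]B}⇒{[{[]}][[{S}]B]B}⇒{[{[]}][[{{}}]B]B}⇒{[{[]}][[{{}}][]]B}⇒{[{[]}][[{{}}][]][]}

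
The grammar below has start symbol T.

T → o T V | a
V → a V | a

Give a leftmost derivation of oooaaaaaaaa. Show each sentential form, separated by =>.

T=>oTV=>ooTVV=>oooTVVV=>oooaVVV=>oooaaVV=>oooaaaVV=>oooaaaaV=>oooaaaaaV=>oooaaaaaaV=>oooaaaaaaaV=>oooaaaaaaaa

T => oTV   [T → o T V]
oTV => ooTVV   [T → o T V]
ooTVV => oooTVVV   [T → o T V]
oooTVVV => oooaVVV   [T → a]
oooaVVV => oooaaVV   [V → a]
oooaaVV => oooaaaVV   [V → a V]
oooaaaVV => oooaaaaV   [V → a]
oooaaaaV => oooaaaaaV   [V → a V]
oooaaaaaV => oooaaaaaaV   [V → a V]
oooaaaaaaV => oooaaaaaaaV   [V → a V]
oooaaaaaaaV => oooaaaaaaaa   [V → a]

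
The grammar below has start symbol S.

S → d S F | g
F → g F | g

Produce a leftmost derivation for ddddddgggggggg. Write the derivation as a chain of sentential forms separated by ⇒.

S ⇒ dSF ⇒ ddSFF ⇒ dddSFFF ⇒ ddddSFFFF ⇒ dddddSFFFFF ⇒ ddddddSFFFFFF ⇒ ddddddgFFFFFF ⇒ ddddddggFFFFFF ⇒ ddddddgggFFFFF ⇒ ddddddggggFFFF ⇒ ddddddgggggFFF ⇒ ddddddggggggFF ⇒ ddddddgggggggF ⇒ ddddddgggggggg

S ⇒ dSF   [S → d S F]
dSF ⇒ ddSFF   [S → d S F]
ddSFF ⇒ dddSFFF   [S → d S F]
dddSFFF ⇒ ddddSFFFF   [S → d S F]
ddddSFFFF ⇒ dddddSFFFFF   [S → d S F]
dddddSFFFFF ⇒ ddddddSFFFFFF   [S → d S F]
ddddddSFFFFFF ⇒ ddddddgFFFFFF   [S → g]
ddddddgFFFFFF ⇒ ddddddggFFFFFF   [F → g F]
ddddddggFFFFFF ⇒ ddddddgggFFFFF   [F → g]
ddddddgggFFFFF ⇒ ddddddggggFFFF   [F → g]
ddddddggggFFFF ⇒ ddddddgggggFFF   [F → g]
ddddddgggggFFF ⇒ ddddddggggggFF   [F → g]
ddddddggggggFF ⇒ ddddddgggggggF   [F → g]
ddddddgggggggF ⇒ ddddddgggggggg   [F → g]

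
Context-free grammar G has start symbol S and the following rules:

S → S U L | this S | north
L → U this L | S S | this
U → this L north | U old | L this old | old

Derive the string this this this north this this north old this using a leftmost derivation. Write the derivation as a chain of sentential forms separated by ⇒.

S ⇒ S U L ⇒ this S U L ⇒ this this S U L ⇒ this this this S U L ⇒ this this this north U L ⇒ this this this north U old L ⇒ this this this north this L north old L ⇒ this this this north this this north old L ⇒ this this this north this this north old this

S ⇒ S U L   [S → S U L]
S U L ⇒ this S U L   [S → this S]
this S U L ⇒ this this S U L   [S → this S]
this this S U L ⇒ this this this S U L   [S → this S]
this this this S U L ⇒ this this this north U L   [S → north]
this this this north U L ⇒ this this this north U old L   [U → U old]
this this this north U old L ⇒ this this this north this L north old L   [U → this L north]
this this this north this L north old L ⇒ this this this north this this north old L   [L → this]
this this this north this this north old L ⇒ this this this north this this north old this   [L → this]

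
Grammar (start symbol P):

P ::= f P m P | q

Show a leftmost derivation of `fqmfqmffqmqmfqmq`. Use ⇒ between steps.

P ⇒ fPmP ⇒ fqmP ⇒ fqmfPmP ⇒ fqmfqmP ⇒ fqmfqmfPmP ⇒ fqmfqmffPmPmP ⇒ fqmfqmffqmPmP ⇒ fqmfqmffqmqmP ⇒ fqmfqmffqmqmfPmP ⇒ fqmfqmffqmqmfqmP ⇒ fqmfqmffqmqmfqmq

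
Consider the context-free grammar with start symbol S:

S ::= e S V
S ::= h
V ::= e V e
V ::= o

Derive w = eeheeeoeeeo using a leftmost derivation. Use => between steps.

S => eSV => eeSVV => eehVV => eeheVeV => eeheeVeeV => eeheeeVeeeV => eeheeeoeeeV => eeheeeoeeeo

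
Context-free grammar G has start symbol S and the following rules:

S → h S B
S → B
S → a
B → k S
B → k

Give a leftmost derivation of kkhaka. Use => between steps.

S => B   [S → B]
B => kS   [B → k S]
kS => kB   [S → B]
kB => kkS   [B → k S]
kkS => kkhSB   [S → h S B]
kkhSB => kkhaB   [S → a]
kkhaB => kkhakS   [B → k S]
kkhakS => kkhaka   [S → a]

S=>B=>kS=>kB=>kkS=>kkhSB=>kkhaB=>kkhakS=>kkhaka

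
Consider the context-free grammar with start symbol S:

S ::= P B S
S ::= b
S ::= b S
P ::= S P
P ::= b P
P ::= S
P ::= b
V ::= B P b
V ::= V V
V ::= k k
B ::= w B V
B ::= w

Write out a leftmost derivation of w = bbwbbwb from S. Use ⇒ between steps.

S ⇒ PBS ⇒ SPBS ⇒ PBSPBS ⇒ bPBSPBS ⇒ bbBSPBS ⇒ bbwSPBS ⇒ bbwbPBS ⇒ bbwbbBS ⇒ bbwbbwS ⇒ bbwbbwb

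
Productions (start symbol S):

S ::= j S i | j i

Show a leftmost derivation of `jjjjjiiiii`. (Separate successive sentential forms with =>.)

S => jSi => jjSii => jjjSiii => jjjjSiiii => jjjjjiiiii

S => jSi   [S ::= j S i]
jSi => jjSii   [S ::= j S i]
jjSii => jjjSiii   [S ::= j S i]
jjjSiii => jjjjSiiii   [S ::= j S i]
jjjjSiiii => jjjjjiiiii   [S ::= j i]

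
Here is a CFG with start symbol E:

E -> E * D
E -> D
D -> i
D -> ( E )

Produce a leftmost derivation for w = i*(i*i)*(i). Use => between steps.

E => E*D   [E -> E * D]
E*D => E*D*D   [E -> E * D]
E*D*D => D*D*D   [E -> D]
D*D*D => i*D*D   [D -> i]
i*D*D => i*(E)*D   [D -> ( E )]
i*(E)*D => i*(E*D)*D   [E -> E * D]
i*(E*D)*D => i*(D*D)*D   [E -> D]
i*(D*D)*D => i*(i*D)*D   [D -> i]
i*(i*D)*D => i*(i*i)*D   [D -> i]
i*(i*i)*D => i*(i*i)*(E)   [D -> ( E )]
i*(i*i)*(E) => i*(i*i)*(D)   [E -> D]
i*(i*i)*(D) => i*(i*i)*(i)   [D -> i]

E=>E*D=>E*D*D=>D*D*D=>i*D*D=>i*(E)*D=>i*(E*D)*D=>i*(D*D)*D=>i*(i*D)*D=>i*(i*i)*D=>i*(i*i)*(E)=>i*(i*i)*(D)=>i*(i*i)*(i)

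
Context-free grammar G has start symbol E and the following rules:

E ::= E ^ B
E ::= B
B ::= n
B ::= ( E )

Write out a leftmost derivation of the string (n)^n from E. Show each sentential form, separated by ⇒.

E⇒E^B⇒B^B⇒(E)^B⇒(B)^B⇒(n)^B⇒(n)^n

E ⇒ E^B   [E ::= E ^ B]
E^B ⇒ B^B   [E ::= B]
B^B ⇒ (E)^B   [B ::= ( E )]
(E)^B ⇒ (B)^B   [E ::= B]
(B)^B ⇒ (n)^B   [B ::= n]
(n)^B ⇒ (n)^n   [B ::= n]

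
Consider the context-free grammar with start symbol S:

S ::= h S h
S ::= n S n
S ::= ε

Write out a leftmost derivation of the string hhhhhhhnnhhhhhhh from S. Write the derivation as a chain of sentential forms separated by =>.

S => hSh => hhShh => hhhShhh => hhhhShhhh => hhhhhShhhhh => hhhhhhShhhhhh => hhhhhhhShhhhhhh => hhhhhhhnSnhhhhhhh => hhhhhhhnnhhhhhhh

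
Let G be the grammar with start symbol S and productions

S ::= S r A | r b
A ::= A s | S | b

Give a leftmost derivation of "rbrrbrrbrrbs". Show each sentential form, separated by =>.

S => SrA => SrArA => rbrArA => rbrSrA => rbrSrArA => rbrrbrArA => rbrrbrSrA => rbrrbrrbrA => rbrrbrrbrAs => rbrrbrrbrSs => rbrrbrrbrrbs

S => SrA   [S ::= S r A]
SrA => SrArA   [S ::= S r A]
SrArA => rbrArA   [S ::= r b]
rbrArA => rbrSrA   [A ::= S]
rbrSrA => rbrSrArA   [S ::= S r A]
rbrSrArA => rbrrbrArA   [S ::= r b]
rbrrbrArA => rbrrbrSrA   [A ::= S]
rbrrbrSrA => rbrrbrrbrA   [S ::= r b]
rbrrbrrbrA => rbrrbrrbrAs   [A ::= A s]
rbrrbrrbrAs => rbrrbrrbrSs   [A ::= S]
rbrrbrrbrSs => rbrrbrrbrrbs   [S ::= r b]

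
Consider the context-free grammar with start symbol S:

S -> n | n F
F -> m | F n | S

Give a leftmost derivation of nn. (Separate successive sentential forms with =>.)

S => nF   [S -> n F]
nF => nS   [F -> S]
nS => nn   [S -> n]

S => nF => nS => nn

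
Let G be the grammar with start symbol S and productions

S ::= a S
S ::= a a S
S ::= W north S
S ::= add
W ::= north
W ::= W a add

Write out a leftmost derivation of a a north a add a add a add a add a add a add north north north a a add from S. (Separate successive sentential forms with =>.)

S => a a S => a a W north S => a a W a add north S => a a W a add a add north S => a a W a add a add a add north S => a a W a add a add a add a add north S => a a W a add a add a add a add a add north S => a a W a add a add a add a add a add a add north S => a a north a add a add a add a add a add a add north S => a a north a add a add a add a add a add a add north W north S => a a north a add a add a add a add a add a add north north north S => a a north a add a add a add a add a add a add north north north a a S => a a north a add a add a add a add a add a add north north north a a add

S => a a S   [S ::= a a S]
a a S => a a W north S   [S ::= W north S]
a a W north S => a a W a add north S   [W ::= W a add]
a a W a add north S => a a W a add a add north S   [W ::= W a add]
a a W a add a add north S => a a W a add a add a add north S   [W ::= W a add]
a a W a add a add a add north S => a a W a add a add a add a add north S   [W ::= W a add]
a a W a add a add a add a add north S => a a W a add a add a add a add a add north S   [W ::= W a add]
a a W a add a add a add a add a add north S => a a W a add a add a add a add a add a add north S   [W ::= W a add]
a a W a add a add a add a add a add a add north S => a a north a add a add a add a add a add a add north S   [W ::= north]
a a north a add a add a add a add a add a add north S => a a north a add a add a add a add a add a add north W north S   [S ::= W north S]
a a north a add a add a add a add a add a add north W north S => a a north a add a add a add a add a add a add north north north S   [W ::= north]
a a north a add a add a add a add a add a add north north north S => a a north a add a add a add a add a add a add north north north a a S   [S ::= a a S]
a a north a add a add a add a add a add a add north north north a a S => a a north a add a add a add a add a add a add north north north a a add   [S ::= add]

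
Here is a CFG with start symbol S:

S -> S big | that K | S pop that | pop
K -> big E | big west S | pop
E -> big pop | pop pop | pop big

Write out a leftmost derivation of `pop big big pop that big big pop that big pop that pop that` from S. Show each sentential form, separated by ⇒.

S ⇒ S pop that ⇒ S pop that pop that ⇒ S big pop that pop that ⇒ S pop that big pop that pop that ⇒ S big pop that big pop that pop that ⇒ S big big pop that big pop that pop that ⇒ S pop that big big pop that big pop that pop that ⇒ S big pop that big big pop that big pop that pop that ⇒ S big big pop that big big pop that big pop that pop that ⇒ pop big big pop that big big pop that big pop that pop that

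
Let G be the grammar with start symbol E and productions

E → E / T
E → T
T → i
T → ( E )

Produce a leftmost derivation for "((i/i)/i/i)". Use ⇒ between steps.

E ⇒ T   [E → T]
T ⇒ (E)   [T → ( E )]
(E) ⇒ (E/T)   [E → E / T]
(E/T) ⇒ (E/T/T)   [E → E / T]
(E/T/T) ⇒ (T/T/T)   [E → T]
(T/T/T) ⇒ ((E)/T/T)   [T → ( E )]
((E)/T/T) ⇒ ((E/T)/T/T)   [E → E / T]
((E/T)/T/T) ⇒ ((T/T)/T/T)   [E → T]
((T/T)/T/T) ⇒ ((i/T)/T/T)   [T → i]
((i/T)/T/T) ⇒ ((i/i)/T/T)   [T → i]
((i/i)/T/T) ⇒ ((i/i)/i/T)   [T → i]
((i/i)/i/T) ⇒ ((i/i)/i/i)   [T → i]

E⇒T⇒(E)⇒(E/T)⇒(E/T/T)⇒(T/T/T)⇒((E)/T/T)⇒((E/T)/T/T)⇒((T/T)/T/T)⇒((i/T)/T/T)⇒((i/i)/T/T)⇒((i/i)/i/T)⇒((i/i)/i/i)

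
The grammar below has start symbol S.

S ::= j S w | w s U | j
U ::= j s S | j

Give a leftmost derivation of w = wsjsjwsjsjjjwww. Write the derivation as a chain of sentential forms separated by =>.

S => wsU => wsjsS => wsjsjSw => wsjsjwsUw => wsjsjwsjsSw => wsjsjwsjsjSww => wsjsjwsjsjjSwww => wsjsjwsjsjjjwww

S => wsU   [S ::= w s U]
wsU => wsjsS   [U ::= j s S]
wsjsS => wsjsjSw   [S ::= j S w]
wsjsjSw => wsjsjwsUw   [S ::= w s U]
wsjsjwsUw => wsjsjwsjsSw   [U ::= j s S]
wsjsjwsjsSw => wsjsjwsjsjSww   [S ::= j S w]
wsjsjwsjsjSww => wsjsjwsjsjjSwww   [S ::= j S w]
wsjsjwsjsjjSwww => wsjsjwsjsjjjwww   [S ::= j]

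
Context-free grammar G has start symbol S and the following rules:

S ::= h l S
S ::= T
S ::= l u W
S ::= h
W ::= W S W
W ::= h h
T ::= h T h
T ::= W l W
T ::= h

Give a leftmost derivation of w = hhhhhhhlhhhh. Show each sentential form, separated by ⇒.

S ⇒ T ⇒ hTh ⇒ hhThh ⇒ hhWlWhh ⇒ hhWSWlWhh ⇒ hhhhSWlWhh ⇒ hhhhhWlWhh ⇒ hhhhhhhlWhh ⇒ hhhhhhhlhhhh

S ⇒ T   [S ::= T]
T ⇒ hTh   [T ::= h T h]
hTh ⇒ hhThh   [T ::= h T h]
hhThh ⇒ hhWlWhh   [T ::= W l W]
hhWlWhh ⇒ hhWSWlWhh   [W ::= W S W]
hhWSWlWhh ⇒ hhhhSWlWhh   [W ::= h h]
hhhhSWlWhh ⇒ hhhhhWlWhh   [S ::= h]
hhhhhWlWhh ⇒ hhhhhhhlWhh   [W ::= h h]
hhhhhhhlWhh ⇒ hhhhhhhlhhhh   [W ::= h h]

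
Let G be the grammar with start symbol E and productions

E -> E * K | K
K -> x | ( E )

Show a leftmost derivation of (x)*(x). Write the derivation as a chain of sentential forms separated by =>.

E => E*K   [E -> E * K]
E*K => K*K   [E -> K]
K*K => (E)*K   [K -> ( E )]
(E)*K => (K)*K   [E -> K]
(K)*K => (x)*K   [K -> x]
(x)*K => (x)*(E)   [K -> ( E )]
(x)*(E) => (x)*(K)   [E -> K]
(x)*(K) => (x)*(x)   [K -> x]

E=>E*K=>K*K=>(E)*K=>(K)*K=>(x)*K=>(x)*(E)=>(x)*(K)=>(x)*(x)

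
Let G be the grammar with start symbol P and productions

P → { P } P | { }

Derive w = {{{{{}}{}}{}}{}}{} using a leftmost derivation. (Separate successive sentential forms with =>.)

P => {P}P => {{P}P}P => {{{P}P}P}P => {{{{P}P}P}P}P => {{{{{}}P}P}P}P => {{{{{}}{}}P}P}P => {{{{{}}{}}{}}P}P => {{{{{}}{}}{}}{}}P => {{{{{}}{}}{}}{}}{}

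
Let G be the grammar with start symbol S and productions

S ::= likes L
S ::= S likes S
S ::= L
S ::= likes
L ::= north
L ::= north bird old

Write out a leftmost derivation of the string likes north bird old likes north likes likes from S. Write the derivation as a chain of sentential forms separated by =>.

S => S likes S => S likes S likes S => likes L likes S likes S => likes north bird old likes S likes S => likes north bird old likes L likes S => likes north bird old likes north likes S => likes north bird old likes north likes likes

S => S likes S   [S ::= S likes S]
S likes S => S likes S likes S   [S ::= S likes S]
S likes S likes S => likes L likes S likes S   [S ::= likes L]
likes L likes S likes S => likes north bird old likes S likes S   [L ::= north bird old]
likes north bird old likes S likes S => likes north bird old likes L likes S   [S ::= L]
likes north bird old likes L likes S => likes north bird old likes north likes S   [L ::= north]
likes north bird old likes north likes S => likes north bird old likes north likes likes   [S ::= likes]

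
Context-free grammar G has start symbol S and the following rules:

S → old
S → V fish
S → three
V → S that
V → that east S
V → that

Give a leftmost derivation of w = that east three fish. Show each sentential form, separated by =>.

S => V fish   [S → V fish]
V fish => that east S fish   [V → that east S]
that east S fish => that east three fish   [S → three]

S => V fish => that east S fish => that east three fish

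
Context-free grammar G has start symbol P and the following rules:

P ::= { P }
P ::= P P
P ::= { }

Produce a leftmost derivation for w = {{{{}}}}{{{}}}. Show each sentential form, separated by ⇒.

P⇒PP⇒{P}P⇒{{P}}P⇒{{{P}}}P⇒{{{{}}}}P⇒{{{{}}}}{P}⇒{{{{}}}}{{P}}⇒{{{{}}}}{{{}}}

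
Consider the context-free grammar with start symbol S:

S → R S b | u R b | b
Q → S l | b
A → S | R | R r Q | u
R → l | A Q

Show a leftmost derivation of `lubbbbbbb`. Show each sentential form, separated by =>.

S => RSb => AQSb => SQSb => RSbQSb => lSbQSb => luRbbQSb => luAQbbQSb => luSQbbQSb => lubQbbQSb => lubbbbQSb => lubbbbbSb => lubbbbbbb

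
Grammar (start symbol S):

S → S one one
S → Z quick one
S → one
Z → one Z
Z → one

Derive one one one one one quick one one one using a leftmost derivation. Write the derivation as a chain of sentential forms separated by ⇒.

S ⇒ S one one   [S → S one one]
S one one ⇒ Z quick one one one   [S → Z quick one]
Z quick one one one ⇒ one Z quick one one one   [Z → one Z]
one Z quick one one one ⇒ one one Z quick one one one   [Z → one Z]
one one Z quick one one one ⇒ one one one Z quick one one one   [Z → one Z]
one one one Z quick one one one ⇒ one one one one Z quick one one one   [Z → one Z]
one one one one Z quick one one one ⇒ one one one one one quick one one one   [Z → one]

S ⇒ S one one ⇒ Z quick one one one ⇒ one Z quick one one one ⇒ one one Z quick one one one ⇒ one one one Z quick one one one ⇒ one one one one Z quick one one one ⇒ one one one one one quick one one one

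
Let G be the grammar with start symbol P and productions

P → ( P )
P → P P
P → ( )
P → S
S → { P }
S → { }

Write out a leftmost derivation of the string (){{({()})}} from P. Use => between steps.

P => PP => ()P => ()S => (){P} => (){S} => (){{P}} => (){{(P)}} => (){{(S)}} => (){{({P})}} => (){{({()})}}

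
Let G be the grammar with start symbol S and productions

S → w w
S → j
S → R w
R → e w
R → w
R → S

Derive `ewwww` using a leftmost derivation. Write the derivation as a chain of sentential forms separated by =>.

S => Rw => Sw => Rww => Sww => Rwww => ewwww

S => Rw   [S → R w]
Rw => Sw   [R → S]
Sw => Rww   [S → R w]
Rww => Sww   [R → S]
Sww => Rwww   [S → R w]
Rwww => ewwww   [R → e w]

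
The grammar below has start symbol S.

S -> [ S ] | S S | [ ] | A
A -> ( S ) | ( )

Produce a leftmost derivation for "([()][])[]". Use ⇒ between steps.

S ⇒ SS ⇒ AS ⇒ (S)S ⇒ (SS)S ⇒ ([S]S)S ⇒ ([A]S)S ⇒ ([()]S)S ⇒ ([()][])S ⇒ ([()][])[]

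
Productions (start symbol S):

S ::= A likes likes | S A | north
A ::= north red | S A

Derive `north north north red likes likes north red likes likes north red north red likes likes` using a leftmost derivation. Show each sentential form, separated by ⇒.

S ⇒ A likes likes ⇒ S A likes likes ⇒ north A likes likes ⇒ north S A likes likes ⇒ north S A A likes likes ⇒ north A likes likes A A likes likes ⇒ north S A likes likes A A likes likes ⇒ north A likes likes A likes likes A A likes likes ⇒ north S A likes likes A likes likes A A likes likes ⇒ north north A likes likes A likes likes A A likes likes ⇒ north north north red likes likes A likes likes A A likes likes ⇒ north north north red likes likes north red likes likes A A likes likes ⇒ north north north red likes likes north red likes likes north red A likes likes ⇒ north north north red likes likes north red likes likes north red north red likes likes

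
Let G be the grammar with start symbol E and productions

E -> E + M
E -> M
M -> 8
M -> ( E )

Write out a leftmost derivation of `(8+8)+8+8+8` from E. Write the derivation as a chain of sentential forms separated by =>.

E => E+M => E+M+M => E+M+M+M => M+M+M+M => (E)+M+M+M => (E+M)+M+M+M => (M+M)+M+M+M => (8+M)+M+M+M => (8+8)+M+M+M => (8+8)+8+M+M => (8+8)+8+8+M => (8+8)+8+8+8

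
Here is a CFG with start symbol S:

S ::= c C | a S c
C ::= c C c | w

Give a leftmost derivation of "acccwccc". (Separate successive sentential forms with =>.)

S=>aSc=>acCc=>accCcc=>acccCccc=>acccwccc

S => aSc   [S ::= a S c]
aSc => acCc   [S ::= c C]
acCc => accCcc   [C ::= c C c]
accCcc => acccCccc   [C ::= c C c]
acccCccc => acccwccc   [C ::= w]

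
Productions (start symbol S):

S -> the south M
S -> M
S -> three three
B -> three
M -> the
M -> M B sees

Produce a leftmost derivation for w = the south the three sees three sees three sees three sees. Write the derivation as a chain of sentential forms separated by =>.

S => the south M => the south M B sees => the south M B sees B sees => the south M B sees B sees B sees => the south M B sees B sees B sees B sees => the south the B sees B sees B sees B sees => the south the three sees B sees B sees B sees => the south the three sees three sees B sees B sees => the south the three sees three sees three sees B sees => the south the three sees three sees three sees three sees

S => the south M   [S -> the south M]
the south M => the south M B sees   [M -> M B sees]
the south M B sees => the south M B sees B sees   [M -> M B sees]
the south M B sees B sees => the south M B sees B sees B sees   [M -> M B sees]
the south M B sees B sees B sees => the south M B sees B sees B sees B sees   [M -> M B sees]
the south M B sees B sees B sees B sees => the south the B sees B sees B sees B sees   [M -> the]
the south the B sees B sees B sees B sees => the south the three sees B sees B sees B sees   [B -> three]
the south the three sees B sees B sees B sees => the south the three sees three sees B sees B sees   [B -> three]
the south the three sees three sees B sees B sees => the south the three sees three sees three sees B sees   [B -> three]
the south the three sees three sees three sees B sees => the south the three sees three sees three sees three sees   [B -> three]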